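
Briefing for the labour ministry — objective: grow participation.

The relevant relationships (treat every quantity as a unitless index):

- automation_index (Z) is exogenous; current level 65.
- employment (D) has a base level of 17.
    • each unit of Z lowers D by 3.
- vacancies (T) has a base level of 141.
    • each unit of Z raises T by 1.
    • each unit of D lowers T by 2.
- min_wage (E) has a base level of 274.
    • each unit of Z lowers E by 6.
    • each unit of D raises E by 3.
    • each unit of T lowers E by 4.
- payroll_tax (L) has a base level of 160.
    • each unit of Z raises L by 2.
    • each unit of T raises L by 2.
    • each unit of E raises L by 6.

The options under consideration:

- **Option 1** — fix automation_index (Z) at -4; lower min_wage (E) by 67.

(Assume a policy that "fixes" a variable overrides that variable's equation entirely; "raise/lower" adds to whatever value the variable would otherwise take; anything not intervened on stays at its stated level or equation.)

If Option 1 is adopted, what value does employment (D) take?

29

Option 1 (Z := -4, E − 67):
  Z = -4
  D = 17 − 3·(-4) = 29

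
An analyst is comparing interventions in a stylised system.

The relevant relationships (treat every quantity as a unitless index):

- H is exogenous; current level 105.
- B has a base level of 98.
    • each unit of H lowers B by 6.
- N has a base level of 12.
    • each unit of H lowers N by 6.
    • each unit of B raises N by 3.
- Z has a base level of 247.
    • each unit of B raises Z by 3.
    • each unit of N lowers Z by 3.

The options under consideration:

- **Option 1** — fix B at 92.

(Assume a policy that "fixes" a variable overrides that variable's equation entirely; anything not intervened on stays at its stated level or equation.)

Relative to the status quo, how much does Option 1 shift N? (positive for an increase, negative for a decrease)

1872

Baseline:
  H = 105
  B = 98 − 6·105 = -532
  N = 12 − 6·105 + 3·(-532) = -2214
Option 1 (B := 92):
  H = 105
  B = 92
  N = 12 − 6·105 + 3·92 = -342
Change in N: -342 − (-2214) = 1872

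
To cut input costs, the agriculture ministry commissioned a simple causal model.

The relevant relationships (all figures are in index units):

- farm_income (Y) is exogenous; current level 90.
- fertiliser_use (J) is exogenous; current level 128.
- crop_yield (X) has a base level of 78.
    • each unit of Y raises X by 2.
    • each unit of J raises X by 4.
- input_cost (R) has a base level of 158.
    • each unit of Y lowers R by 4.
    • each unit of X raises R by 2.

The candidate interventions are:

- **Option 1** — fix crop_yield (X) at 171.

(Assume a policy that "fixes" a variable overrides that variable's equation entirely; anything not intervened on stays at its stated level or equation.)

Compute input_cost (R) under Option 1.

140

Option 1 (X := 171):
  Y = 90
  J = 128
  X = 171
  R = 158 − 4·90 + 2·171 = 140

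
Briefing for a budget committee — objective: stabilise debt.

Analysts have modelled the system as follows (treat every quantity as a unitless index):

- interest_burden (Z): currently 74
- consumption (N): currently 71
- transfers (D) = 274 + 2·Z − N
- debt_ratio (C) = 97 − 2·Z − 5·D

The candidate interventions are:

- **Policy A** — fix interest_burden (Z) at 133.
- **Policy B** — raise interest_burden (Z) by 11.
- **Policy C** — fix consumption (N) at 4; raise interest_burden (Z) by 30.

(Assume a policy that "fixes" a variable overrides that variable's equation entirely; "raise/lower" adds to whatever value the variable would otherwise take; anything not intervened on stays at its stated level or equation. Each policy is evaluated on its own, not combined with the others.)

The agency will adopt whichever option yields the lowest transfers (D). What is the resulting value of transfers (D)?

Policy A (Z := 133):
  Z = 133
  N = 71
  D = 274 + 2·133 − 71 = 469
Policy B (Z + 11):
  Z = 74 + 11 = 85
  N = 71
  D = 274 + 2·85 − 71 = 373
Policy C (N := 4, Z + 30):
  Z = 74 + 30 = 104
  N = 4
  D = 274 + 2·104 − 4 = 478
Comparing — Policy A: D=469, Policy B: D=373, Policy C: D=478. Lowest is 373 (Policy B).

373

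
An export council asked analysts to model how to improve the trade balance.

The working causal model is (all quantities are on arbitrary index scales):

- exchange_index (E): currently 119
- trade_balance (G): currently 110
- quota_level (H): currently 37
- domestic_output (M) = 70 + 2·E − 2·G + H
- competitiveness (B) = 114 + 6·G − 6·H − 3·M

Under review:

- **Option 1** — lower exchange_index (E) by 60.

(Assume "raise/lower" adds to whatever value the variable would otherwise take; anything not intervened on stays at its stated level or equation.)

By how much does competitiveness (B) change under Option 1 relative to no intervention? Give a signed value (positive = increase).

Baseline:
  E = 119
  G = 110
  H = 37
  M = 70 + 2·119 − 2·110 + 37 = 125
  B = 114 + 6·110 − 6·37 − 3·125 = 177
Option 1 (E − 60):
  E = 119 − 60 = 59
  G = 110
  H = 37
  M = 70 + 2·59 − 2·110 + 37 = 5
  B = 114 + 6·110 − 6·37 − 3·5 = 537
Change in B: 537 − 177 = 360

360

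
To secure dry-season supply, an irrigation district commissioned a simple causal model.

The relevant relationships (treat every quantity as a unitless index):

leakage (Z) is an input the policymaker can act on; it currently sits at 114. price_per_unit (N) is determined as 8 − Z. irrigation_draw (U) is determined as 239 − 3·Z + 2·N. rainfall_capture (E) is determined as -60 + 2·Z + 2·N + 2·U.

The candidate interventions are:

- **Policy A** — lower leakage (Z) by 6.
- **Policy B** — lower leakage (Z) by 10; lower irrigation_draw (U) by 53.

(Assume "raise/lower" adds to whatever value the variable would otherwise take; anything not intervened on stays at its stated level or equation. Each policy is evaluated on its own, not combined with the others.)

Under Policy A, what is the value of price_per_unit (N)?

-100

Policy A (Z − 6):
  Z = 114 − 6 = 108
  N = 8 − 108 = -100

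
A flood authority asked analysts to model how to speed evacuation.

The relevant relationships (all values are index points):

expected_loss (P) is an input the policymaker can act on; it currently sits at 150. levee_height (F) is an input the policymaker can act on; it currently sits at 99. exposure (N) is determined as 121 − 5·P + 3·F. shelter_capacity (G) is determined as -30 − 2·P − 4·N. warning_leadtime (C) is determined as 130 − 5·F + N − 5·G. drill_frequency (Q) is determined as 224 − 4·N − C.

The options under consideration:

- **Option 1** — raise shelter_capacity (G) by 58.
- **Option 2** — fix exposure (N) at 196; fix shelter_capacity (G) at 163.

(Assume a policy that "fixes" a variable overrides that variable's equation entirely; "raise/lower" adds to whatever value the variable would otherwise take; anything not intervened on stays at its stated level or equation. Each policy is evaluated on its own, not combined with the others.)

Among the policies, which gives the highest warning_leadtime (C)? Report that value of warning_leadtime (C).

-984

Option 1 (G + 58):
  P = 150
  F = 99
  N = 121 − 5·150 + 3·99 = -332
  G = -30 − 2·150 − 4·(-332) (+58 from intervention) = 1056
  C = 130 − 5·99 + (-332) − 5·1056 = -5977
Option 2 (N := 196, G := 163):
  P = 150
  F = 99
  N = 196
  G = 163
  C = 130 − 5·99 + 196 − 5·163 = -984
Comparing — Option 1: C=-5977, Option 2: C=-984. Highest is -984 (Option 2).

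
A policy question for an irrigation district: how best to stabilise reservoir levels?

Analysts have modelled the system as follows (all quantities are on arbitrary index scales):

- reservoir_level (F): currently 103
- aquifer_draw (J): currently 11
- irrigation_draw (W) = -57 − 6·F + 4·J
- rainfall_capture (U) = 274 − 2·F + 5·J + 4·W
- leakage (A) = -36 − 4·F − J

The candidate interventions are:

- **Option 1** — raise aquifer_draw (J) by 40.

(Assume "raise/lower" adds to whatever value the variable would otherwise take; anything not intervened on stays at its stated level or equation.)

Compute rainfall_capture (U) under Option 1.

-1561

Option 1 (J + 40):
  F = 103
  J = 11 + 40 = 51
  W = -57 − 6·103 + 4·51 = -471
  U = 274 − 2·103 + 5·51 + 4·(-471) = -1561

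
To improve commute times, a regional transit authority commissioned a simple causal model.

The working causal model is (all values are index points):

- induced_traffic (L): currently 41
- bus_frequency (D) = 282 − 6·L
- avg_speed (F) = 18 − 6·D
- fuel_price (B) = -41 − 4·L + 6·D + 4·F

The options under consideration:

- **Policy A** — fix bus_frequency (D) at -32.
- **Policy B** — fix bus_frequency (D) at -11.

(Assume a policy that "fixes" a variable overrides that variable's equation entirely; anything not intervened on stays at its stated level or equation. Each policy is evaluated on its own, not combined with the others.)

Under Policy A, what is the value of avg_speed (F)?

Policy A (D := -32):
  L = 41
  D = -32
  F = 18 − 6·(-32) = 210

210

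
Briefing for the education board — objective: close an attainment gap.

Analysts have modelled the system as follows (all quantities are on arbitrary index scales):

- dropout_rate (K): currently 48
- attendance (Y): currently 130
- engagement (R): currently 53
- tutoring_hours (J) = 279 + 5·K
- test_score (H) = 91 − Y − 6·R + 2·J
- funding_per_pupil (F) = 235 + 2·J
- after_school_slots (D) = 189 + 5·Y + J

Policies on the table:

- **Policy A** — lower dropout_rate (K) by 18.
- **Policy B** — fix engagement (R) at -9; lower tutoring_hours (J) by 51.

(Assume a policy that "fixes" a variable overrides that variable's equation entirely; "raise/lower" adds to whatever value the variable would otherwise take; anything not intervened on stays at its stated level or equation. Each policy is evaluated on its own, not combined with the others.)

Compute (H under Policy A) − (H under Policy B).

Policy A (K − 18):
  K = 48 − 18 = 30
  Y = 130
  R = 53
  J = 279 + 5·30 = 429
  H = 91 − 130 − 6·53 + 2·429 = 501
Policy B (R := -9, J − 51):
  K = 48
  Y = 130
  R = -9
  J = 279 + 5·48 (−51 from intervention) = 468
  H = 91 − 130 − 6·(-9) + 2·468 = 951
H: 501 − 951 = -450

-450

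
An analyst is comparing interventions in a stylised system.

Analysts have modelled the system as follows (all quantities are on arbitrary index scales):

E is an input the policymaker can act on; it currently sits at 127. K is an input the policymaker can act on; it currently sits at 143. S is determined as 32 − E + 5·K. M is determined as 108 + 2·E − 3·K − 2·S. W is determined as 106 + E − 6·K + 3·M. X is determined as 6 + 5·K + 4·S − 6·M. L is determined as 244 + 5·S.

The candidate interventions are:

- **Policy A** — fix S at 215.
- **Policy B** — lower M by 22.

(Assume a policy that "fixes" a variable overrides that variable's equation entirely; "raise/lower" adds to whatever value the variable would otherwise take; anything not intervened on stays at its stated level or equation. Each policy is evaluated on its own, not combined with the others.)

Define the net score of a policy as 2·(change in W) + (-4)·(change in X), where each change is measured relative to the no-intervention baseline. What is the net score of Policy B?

-660

Baseline:
  E = 127
  K = 143
  S = 32 − 127 + 5·143 = 620
  M = 108 + 2·127 − 3·143 − 2·620 = -1307
  W = 106 + 127 − 6·143 + 3·(-1307) = -4546
  X = 6 + 5·143 + 4·620 − 6·(-1307) = 11043
Policy B (M − 22):
  E = 127
  K = 143
  S = 32 − 127 + 5·143 = 620
  M = 108 + 2·127 − 3·143 − 2·620 (−22 from intervention) = -1329
  W = 106 + 127 − 6·143 + 3·(-1329) = -4612
  X = 6 + 5·143 + 4·620 − 6·(-1329) = 11175
ΔW = -4612 − (-4546) = -66; ΔX = 11175 − 11043 = 132
Score = 2·(-66) + (-4)·132 = -660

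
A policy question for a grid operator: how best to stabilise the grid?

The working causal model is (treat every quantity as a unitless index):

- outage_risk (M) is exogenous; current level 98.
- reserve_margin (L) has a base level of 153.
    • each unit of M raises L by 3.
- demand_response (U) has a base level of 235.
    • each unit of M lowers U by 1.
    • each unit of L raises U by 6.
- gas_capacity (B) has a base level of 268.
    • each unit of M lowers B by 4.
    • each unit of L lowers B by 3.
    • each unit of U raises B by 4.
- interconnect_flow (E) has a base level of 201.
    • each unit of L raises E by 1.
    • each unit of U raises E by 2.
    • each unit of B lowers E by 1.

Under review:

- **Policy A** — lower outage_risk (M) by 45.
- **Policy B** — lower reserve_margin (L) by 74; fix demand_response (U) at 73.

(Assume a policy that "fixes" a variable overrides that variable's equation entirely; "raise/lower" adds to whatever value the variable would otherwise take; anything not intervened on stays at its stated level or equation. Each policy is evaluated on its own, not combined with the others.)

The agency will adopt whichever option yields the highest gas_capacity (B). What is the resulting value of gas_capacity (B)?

Policy A (M − 45):
  M = 98 − 45 = 53
  L = 153 + 3·53 = 312
  U = 235 − 53 + 6·312 = 2054
  B = 268 − 4·53 − 3·312 + 4·2054 = 7336
Policy B (L − 74, U := 73):
  M = 98
  L = 153 + 3·98 (−74 from intervention) = 373
  U = 73
  B = 268 − 4·98 − 3·373 + 4·73 = -951
Comparing — Policy A: B=7336, Policy B: B=-951. Highest is 7336 (Policy A).

7336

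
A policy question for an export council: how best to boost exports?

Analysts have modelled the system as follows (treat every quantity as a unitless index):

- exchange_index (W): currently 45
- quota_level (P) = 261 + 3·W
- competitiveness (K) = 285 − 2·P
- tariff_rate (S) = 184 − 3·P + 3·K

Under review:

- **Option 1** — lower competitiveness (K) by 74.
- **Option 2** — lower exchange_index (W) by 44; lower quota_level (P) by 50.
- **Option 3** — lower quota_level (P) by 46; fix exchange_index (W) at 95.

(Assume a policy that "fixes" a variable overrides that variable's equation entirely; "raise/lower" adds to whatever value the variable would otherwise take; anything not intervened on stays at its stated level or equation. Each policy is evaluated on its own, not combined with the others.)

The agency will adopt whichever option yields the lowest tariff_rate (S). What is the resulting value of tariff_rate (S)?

Option 1 (K − 74):
  W = 45
  P = 261 + 3·45 = 396
  K = 285 − 2·396 (−74 from intervention) = -581
  S = 184 − 3·396 + 3·(-581) = -2747
Option 2 (W − 44, P − 50):
  W = 45 − 44 = 1
  P = 261 + 3·1 (−50 from intervention) = 214
  K = 285 − 2·214 = -143
  S = 184 − 3·214 + 3·(-143) = -887
Option 3 (P − 46, W := 95):
  W = 95
  P = 261 + 3·95 (−46 from intervention) = 500
  K = 285 − 2·500 = -715
  S = 184 − 3·500 + 3·(-715) = -3461
Comparing — Option 1: S=-2747, Option 2: S=-887, Option 3: S=-3461. Lowest is -3461 (Option 3).

-3461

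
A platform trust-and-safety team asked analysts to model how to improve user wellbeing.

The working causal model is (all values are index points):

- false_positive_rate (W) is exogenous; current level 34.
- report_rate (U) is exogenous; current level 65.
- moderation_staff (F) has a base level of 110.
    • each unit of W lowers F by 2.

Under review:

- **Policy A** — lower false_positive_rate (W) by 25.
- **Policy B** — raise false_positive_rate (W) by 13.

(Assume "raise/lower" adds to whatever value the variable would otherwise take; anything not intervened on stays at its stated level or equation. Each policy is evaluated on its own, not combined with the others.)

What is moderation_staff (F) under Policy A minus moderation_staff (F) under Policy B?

Policy A (W − 25):
  W = 34 − 25 = 9
  F = 110 − 2·9 = 92
Policy B (W + 13):
  W = 34 + 13 = 47
  F = 110 − 2·47 = 16
F: 92 − 16 = 76

76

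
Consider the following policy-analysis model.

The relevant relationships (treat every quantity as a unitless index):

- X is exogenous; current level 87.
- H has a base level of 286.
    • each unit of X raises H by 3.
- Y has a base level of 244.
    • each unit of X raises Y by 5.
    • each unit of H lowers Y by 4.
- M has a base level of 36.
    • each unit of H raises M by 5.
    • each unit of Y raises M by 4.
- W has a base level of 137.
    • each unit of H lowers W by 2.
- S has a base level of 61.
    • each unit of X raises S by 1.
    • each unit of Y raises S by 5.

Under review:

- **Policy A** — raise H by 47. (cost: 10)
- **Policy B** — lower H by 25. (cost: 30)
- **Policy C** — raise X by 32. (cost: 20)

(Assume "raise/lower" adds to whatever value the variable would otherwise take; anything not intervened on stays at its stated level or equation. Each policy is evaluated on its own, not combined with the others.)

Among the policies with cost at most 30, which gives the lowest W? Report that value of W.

Policy A (H + 47):
  X = 87
  H = 286 + 3·87 (+47 from intervention) = 594
  W = 137 − 2·594 = -1051
Policy B (H − 25):
  X = 87
  H = 286 + 3·87 (−25 from intervention) = 522
  W = 137 − 2·522 = -907
Policy C (X + 32):
  X = 87 + 32 = 119
  H = 286 + 3·119 = 643
  W = 137 − 2·643 = -1149
Comparing — Policy A: W=-1051, Policy B: W=-907, Policy C: W=-1149. Lowest is -1149 (Policy C).

-1149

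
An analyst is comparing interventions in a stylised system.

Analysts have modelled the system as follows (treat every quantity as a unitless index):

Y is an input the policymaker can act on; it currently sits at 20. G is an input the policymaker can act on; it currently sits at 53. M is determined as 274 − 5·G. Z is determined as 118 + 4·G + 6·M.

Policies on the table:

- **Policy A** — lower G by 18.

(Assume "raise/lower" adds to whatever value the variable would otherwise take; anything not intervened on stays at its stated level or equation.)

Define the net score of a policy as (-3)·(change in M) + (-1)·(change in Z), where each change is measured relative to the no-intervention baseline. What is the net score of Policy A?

Baseline:
  G = 53
  M = 274 − 5·53 = 9
  Z = 118 + 4·53 + 6·9 = 384
Policy A (G − 18):
  G = 53 − 18 = 35
  M = 274 − 5·35 = 99
  Z = 118 + 4·35 + 6·99 = 852
ΔM = 99 − 9 = 90; ΔZ = 852 − 384 = 468
Score = (-3)·90 + (-1)·468 = -738

-738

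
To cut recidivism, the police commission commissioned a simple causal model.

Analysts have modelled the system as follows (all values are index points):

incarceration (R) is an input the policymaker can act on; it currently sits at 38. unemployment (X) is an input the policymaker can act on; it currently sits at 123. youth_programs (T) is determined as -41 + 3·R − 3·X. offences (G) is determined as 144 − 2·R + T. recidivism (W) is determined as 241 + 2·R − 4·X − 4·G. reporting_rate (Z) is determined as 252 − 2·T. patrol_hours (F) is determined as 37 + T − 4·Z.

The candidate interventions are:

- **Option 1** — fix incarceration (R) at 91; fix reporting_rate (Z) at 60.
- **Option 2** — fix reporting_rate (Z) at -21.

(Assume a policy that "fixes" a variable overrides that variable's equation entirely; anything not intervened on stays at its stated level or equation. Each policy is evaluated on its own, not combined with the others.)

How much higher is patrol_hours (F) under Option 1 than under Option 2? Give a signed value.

Option 1 (R := 91, Z := 60):
  R = 91
  X = 123
  T = -41 + 3·91 − 3·123 = -137
  Z = 60
  F = 37 + (-137) − 4·60 = -340
Option 2 (Z := -21):
  R = 38
  X = 123
  T = -41 + 3·38 − 3·123 = -296
  Z = -21
  F = 37 + (-296) − 4·(-21) = -175
F: -340 − (-175) = -165

-165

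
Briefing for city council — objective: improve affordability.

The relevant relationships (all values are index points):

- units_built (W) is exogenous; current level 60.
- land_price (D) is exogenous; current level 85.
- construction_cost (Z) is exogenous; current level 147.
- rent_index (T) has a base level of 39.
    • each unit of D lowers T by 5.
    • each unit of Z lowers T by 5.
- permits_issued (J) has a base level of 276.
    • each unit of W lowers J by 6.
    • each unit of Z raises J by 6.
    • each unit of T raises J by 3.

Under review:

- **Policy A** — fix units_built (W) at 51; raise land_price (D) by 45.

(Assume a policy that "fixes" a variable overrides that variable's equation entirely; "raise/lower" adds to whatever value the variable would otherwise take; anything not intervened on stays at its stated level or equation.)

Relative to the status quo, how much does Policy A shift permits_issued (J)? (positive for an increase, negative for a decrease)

-621

Baseline:
  W = 60
  D = 85
  Z = 147
  T = 39 − 5·85 − 5·147 = -1121
  J = 276 − 6·60 + 6·147 + 3·(-1121) = -2565
Policy A (W := 51, D + 45):
  W = 51
  D = 85 + 45 = 130
  Z = 147
  T = 39 − 5·130 − 5·147 = -1346
  J = 276 − 6·51 + 6·147 + 3·(-1346) = -3186
Change in J: -3186 − (-2565) = -621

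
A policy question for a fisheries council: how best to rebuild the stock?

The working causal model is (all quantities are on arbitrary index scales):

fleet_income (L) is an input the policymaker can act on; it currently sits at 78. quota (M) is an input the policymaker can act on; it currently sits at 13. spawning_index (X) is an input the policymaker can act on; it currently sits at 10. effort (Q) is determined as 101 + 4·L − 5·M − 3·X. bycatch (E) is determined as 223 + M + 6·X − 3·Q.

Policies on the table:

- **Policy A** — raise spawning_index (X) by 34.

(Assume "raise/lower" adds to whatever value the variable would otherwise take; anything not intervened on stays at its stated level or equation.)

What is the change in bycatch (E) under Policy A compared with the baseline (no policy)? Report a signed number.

Baseline:
  L = 78
  M = 13
  X = 10
  Q = 101 + 4·78 − 5·13 − 3·10 = 318
  E = 223 + 13 + 6·10 − 3·318 = -658
Policy A (X + 34):
  L = 78
  M = 13
  X = 10 + 34 = 44
  Q = 101 + 4·78 − 5·13 − 3·44 = 216
  E = 223 + 13 + 6·44 − 3·216 = -148
Change in E: -148 − (-658) = 510

510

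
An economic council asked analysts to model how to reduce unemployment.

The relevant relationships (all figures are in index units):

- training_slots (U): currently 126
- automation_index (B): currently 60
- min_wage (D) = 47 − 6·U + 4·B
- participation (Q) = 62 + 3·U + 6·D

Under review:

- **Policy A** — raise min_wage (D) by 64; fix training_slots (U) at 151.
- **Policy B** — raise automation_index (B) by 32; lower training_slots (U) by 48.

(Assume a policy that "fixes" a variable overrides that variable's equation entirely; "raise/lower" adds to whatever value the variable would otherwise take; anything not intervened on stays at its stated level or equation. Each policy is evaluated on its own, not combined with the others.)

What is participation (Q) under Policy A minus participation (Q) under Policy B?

Policy A (D + 64, U := 151):
  U = 151
  B = 60
  D = 47 − 6·151 + 4·60 (+64 from intervention) = -555
  Q = 62 + 3·151 + 6·(-555) = -2815
Policy B (B + 32, U − 48):
  U = 126 − 48 = 78
  B = 60 + 32 = 92
  D = 47 − 6·78 + 4·92 = -53
  Q = 62 + 3·78 + 6·(-53) = -22
Q: -2815 − (-22) = -2793

-2793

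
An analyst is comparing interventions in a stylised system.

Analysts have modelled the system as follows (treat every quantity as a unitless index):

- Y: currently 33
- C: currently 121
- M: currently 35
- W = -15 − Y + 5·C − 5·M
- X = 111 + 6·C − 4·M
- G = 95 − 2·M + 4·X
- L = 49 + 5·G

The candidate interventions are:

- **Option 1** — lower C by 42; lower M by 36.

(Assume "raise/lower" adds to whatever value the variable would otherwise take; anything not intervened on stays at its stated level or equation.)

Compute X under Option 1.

589

Option 1 (C − 42, M − 36):
  C = 121 − 42 = 79
  M = 35 − 36 = -1
  X = 111 + 6·79 − 4·(-1) = 589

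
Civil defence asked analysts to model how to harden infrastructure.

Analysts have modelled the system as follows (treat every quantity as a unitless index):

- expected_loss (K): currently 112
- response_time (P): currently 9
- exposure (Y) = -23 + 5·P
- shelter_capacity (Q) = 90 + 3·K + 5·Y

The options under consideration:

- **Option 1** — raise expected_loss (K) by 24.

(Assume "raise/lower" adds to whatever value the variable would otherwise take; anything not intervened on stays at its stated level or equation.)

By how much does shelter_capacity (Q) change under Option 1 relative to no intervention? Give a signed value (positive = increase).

72

Baseline:
  K = 112
  P = 9
  Y = -23 + 5·9 = 22
  Q = 90 + 3·112 + 5·22 = 536
Option 1 (K + 24):
  K = 112 + 24 = 136
  P = 9
  Y = -23 + 5·9 = 22
  Q = 90 + 3·136 + 5·22 = 608
Change in Q: 608 − 536 = 72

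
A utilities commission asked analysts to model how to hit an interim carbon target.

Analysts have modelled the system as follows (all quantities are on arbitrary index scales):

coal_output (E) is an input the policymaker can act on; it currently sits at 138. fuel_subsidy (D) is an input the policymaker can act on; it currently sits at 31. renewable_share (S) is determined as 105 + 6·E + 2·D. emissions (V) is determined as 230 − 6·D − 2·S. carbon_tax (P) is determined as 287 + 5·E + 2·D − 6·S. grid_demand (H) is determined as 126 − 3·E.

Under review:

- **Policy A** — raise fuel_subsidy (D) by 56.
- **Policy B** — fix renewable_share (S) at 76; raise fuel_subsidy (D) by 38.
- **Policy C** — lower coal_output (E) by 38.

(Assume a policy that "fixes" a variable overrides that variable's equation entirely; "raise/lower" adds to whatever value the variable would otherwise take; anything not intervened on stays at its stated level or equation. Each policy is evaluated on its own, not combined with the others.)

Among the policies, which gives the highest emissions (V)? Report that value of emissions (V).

Policy A (D + 56):
  E = 138
  D = 31 + 56 = 87
  S = 105 + 6·138 + 2·87 = 1107
  V = 230 − 6·87 − 2·1107 = -2506
Policy B (S := 76, D + 38):
  E = 138
  D = 31 + 38 = 69
  S = 76
  V = 230 − 6·69 − 2·76 = -336
Policy C (E − 38):
  E = 138 − 38 = 100
  D = 31
  S = 105 + 6·100 + 2·31 = 767
  V = 230 − 6·31 − 2·767 = -1490
Comparing — Policy A: V=-2506, Policy B: V=-336, Policy C: V=-1490. Highest is -336 (Policy B).

-336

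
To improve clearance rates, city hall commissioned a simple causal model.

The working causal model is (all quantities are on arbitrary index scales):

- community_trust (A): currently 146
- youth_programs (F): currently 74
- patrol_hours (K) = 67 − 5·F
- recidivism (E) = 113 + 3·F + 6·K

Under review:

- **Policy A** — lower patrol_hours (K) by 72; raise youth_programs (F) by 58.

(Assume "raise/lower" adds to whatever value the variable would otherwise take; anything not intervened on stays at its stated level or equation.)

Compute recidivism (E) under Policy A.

-3481

Policy A (K − 72, F + 58):
  F = 74 + 58 = 132
  K = 67 − 5·132 (−72 from intervention) = -665
  E = 113 + 3·132 + 6·(-665) = -3481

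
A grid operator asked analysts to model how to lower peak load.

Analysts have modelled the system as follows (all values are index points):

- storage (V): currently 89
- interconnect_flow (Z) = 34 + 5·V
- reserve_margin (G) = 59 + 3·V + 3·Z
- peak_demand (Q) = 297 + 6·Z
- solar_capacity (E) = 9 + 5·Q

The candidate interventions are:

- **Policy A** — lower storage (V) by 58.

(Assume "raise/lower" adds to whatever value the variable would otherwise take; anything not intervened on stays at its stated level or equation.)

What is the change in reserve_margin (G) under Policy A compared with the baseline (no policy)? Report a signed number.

-1044

Baseline:
  V = 89
  Z = 34 + 5·89 = 479
  G = 59 + 3·89 + 3·479 = 1763
Policy A (V − 58):
  V = 89 − 58 = 31
  Z = 34 + 5·31 = 189
  G = 59 + 3·31 + 3·189 = 719
Change in G: 719 − 1763 = -1044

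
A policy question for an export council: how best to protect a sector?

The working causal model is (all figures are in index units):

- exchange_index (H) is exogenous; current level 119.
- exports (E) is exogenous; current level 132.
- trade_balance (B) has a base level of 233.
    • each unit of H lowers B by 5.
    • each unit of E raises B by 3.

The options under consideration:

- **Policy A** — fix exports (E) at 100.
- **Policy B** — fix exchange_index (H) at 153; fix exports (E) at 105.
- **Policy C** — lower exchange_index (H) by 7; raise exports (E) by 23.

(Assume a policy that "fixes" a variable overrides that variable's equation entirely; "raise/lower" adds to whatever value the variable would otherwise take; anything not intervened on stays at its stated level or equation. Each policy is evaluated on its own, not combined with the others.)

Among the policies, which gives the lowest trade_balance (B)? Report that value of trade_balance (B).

Policy A (E := 100):
  H = 119
  E = 100
  B = 233 − 5·119 + 3·100 = -62
Policy B (H := 153, E := 105):
  H = 153
  E = 105
  B = 233 − 5·153 + 3·105 = -217
Policy C (H − 7, E + 23):
  H = 119 − 7 = 112
  E = 132 + 23 = 155
  B = 233 − 5·112 + 3·155 = 138
Comparing — Policy A: B=-62, Policy B: B=-217, Policy C: B=138. Lowest is -217 (Policy B).

-217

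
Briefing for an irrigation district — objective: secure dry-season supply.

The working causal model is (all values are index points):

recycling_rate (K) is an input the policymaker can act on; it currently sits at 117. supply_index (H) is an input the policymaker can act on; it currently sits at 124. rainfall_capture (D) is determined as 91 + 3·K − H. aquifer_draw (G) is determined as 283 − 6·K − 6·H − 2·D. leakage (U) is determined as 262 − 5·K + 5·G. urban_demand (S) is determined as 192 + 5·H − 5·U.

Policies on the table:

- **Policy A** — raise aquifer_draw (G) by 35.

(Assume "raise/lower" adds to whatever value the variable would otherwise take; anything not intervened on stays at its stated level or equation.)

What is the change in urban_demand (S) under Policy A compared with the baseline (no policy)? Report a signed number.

-875

Baseline:
  K = 117
  H = 124
  D = 91 + 3·117 − 124 = 318
  G = 283 − 6·117 − 6·124 − 2·318 = -1799
  U = 262 − 5·117 + 5·(-1799) = -9318
  S = 192 + 5·124 − 5·(-9318) = 47402
Policy A (G + 35):
  K = 117
  H = 124
  D = 91 + 3·117 − 124 = 318
  G = 283 − 6·117 − 6·124 − 2·318 (+35 from intervention) = -1764
  U = 262 − 5·117 + 5·(-1764) = -9143
  S = 192 + 5·124 − 5·(-9143) = 46527
Change in S: 46527 − 47402 = -875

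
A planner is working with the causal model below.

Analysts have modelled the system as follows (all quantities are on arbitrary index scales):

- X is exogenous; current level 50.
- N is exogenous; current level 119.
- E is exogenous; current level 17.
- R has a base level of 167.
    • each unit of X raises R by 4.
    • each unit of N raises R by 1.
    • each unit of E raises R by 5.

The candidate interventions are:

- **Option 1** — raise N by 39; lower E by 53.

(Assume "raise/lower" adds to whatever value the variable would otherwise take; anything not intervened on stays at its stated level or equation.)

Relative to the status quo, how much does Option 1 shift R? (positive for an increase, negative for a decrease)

Baseline:
  X = 50
  N = 119
  E = 17
  R = 167 + 4·50 + 119 + 5·17 = 571
Option 1 (N + 39, E − 53):
  X = 50
  N = 119 + 39 = 158
  E = 17 − 53 = -36
  R = 167 + 4·50 + 158 + 5·(-36) = 345
Change in R: 345 − 571 = -226

-226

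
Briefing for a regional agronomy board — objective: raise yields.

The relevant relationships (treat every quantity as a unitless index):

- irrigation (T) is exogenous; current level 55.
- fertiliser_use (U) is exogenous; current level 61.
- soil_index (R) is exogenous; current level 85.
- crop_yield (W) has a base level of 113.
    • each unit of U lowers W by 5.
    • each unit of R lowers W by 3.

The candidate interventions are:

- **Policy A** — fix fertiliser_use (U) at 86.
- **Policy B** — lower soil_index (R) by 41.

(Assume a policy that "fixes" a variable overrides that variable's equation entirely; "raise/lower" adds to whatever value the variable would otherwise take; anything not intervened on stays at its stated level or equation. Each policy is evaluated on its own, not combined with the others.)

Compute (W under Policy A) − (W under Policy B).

-248

Policy A (U := 86):
  U = 86
  R = 85
  W = 113 − 5·86 − 3·85 = -572
Policy B (R − 41):
  U = 61
  R = 85 − 41 = 44
  W = 113 − 5·61 − 3·44 = -324
W: -572 − (-324) = -248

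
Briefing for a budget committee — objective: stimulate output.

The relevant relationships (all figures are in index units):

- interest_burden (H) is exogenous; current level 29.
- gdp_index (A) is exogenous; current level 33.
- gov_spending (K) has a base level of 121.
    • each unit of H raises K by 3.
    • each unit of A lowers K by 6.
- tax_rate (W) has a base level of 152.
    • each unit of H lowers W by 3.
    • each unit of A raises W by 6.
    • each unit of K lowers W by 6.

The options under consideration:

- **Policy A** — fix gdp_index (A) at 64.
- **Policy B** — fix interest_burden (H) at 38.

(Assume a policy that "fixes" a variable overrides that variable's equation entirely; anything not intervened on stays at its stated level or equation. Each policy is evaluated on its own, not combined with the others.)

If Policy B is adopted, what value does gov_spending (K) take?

Policy B (H := 38):
  H = 38
  A = 33
  K = 121 + 3·38 − 6·33 = 37

37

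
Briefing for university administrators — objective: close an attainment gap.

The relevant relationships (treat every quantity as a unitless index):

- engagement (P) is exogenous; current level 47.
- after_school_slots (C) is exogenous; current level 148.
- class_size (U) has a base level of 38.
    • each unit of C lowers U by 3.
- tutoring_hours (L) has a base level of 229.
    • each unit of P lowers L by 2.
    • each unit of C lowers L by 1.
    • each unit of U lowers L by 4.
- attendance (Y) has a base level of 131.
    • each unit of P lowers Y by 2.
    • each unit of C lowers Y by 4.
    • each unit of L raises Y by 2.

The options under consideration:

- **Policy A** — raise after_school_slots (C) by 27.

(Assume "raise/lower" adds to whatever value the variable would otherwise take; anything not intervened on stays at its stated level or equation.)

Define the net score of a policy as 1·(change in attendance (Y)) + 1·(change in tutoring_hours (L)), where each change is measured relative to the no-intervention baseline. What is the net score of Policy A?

Baseline:
  P = 47
  C = 148
  U = 38 − 3·148 = -406
  L = 229 − 2·47 − 148 − 4·(-406) = 1611
  Y = 131 − 2·47 − 4·148 + 2·1611 = 2667
Policy A (C + 27):
  P = 47
  C = 148 + 27 = 175
  U = 38 − 3·175 = -487
  L = 229 − 2·47 − 175 − 4·(-487) = 1908
  Y = 131 − 2·47 − 4·175 + 2·1908 = 3153
ΔY = 3153 − 2667 = 486; ΔL = 1908 − 1611 = 297
Score = 1·486 + 1·297 = 783

783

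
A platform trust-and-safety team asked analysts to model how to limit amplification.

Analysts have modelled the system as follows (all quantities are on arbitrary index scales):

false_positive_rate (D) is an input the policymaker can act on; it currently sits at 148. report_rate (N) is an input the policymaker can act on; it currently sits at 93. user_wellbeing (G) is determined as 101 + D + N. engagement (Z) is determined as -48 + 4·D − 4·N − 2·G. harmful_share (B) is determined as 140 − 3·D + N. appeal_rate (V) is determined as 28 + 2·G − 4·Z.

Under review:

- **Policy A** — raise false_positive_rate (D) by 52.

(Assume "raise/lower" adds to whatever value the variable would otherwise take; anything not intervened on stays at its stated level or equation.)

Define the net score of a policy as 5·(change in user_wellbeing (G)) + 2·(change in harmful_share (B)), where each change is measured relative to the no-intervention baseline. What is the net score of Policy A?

-52

Baseline:
  D = 148
  N = 93
  G = 101 + 148 + 93 = 342
  B = 140 − 3·148 + 93 = -211
Policy A (D + 52):
  D = 148 + 52 = 200
  N = 93
  G = 101 + 200 + 93 = 394
  B = 140 − 3·200 + 93 = -367
ΔG = 394 − 342 = 52; ΔB = -367 − (-211) = -156
Score = 5·52 + 2·(-156) = -52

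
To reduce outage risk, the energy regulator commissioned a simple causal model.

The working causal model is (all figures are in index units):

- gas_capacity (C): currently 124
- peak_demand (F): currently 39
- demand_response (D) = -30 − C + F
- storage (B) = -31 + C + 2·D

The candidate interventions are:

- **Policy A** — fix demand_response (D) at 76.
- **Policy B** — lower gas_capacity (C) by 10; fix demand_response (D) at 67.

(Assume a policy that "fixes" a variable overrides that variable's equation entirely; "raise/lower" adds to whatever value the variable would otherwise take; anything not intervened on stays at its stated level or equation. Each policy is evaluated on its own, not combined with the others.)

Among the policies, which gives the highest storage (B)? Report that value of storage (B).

Policy A (D := 76):
  C = 124
  F = 39
  D = 76
  B = -31 + 124 + 2·76 = 245
Policy B (C − 10, D := 67):
  C = 124 − 10 = 114
  F = 39
  D = 67
  B = -31 + 114 + 2·67 = 217
Comparing — Policy A: B=245, Policy B: B=217. Highest is 245 (Policy A).

245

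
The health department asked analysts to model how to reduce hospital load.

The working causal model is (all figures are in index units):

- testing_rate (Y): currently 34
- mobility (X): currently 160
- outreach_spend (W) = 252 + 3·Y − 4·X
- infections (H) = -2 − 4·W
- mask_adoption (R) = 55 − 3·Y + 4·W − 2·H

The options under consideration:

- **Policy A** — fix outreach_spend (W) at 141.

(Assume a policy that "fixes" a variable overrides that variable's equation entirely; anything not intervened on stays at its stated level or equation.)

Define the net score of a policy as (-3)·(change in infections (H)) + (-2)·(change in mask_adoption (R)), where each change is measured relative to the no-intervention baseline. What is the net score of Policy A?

-5124

Baseline:
  Y = 34
  X = 160
  W = 252 + 3·34 − 4·160 = -286
  H = -2 − 4·(-286) = 1142
  R = 55 − 3·34 + 4·(-286) − 2·1142 = -3475
Policy A (W := 141):
  Y = 34
  X = 160
  W = 141
  H = -2 − 4·141 = -566
  R = 55 − 3·34 + 4·141 − 2·(-566) = 1649
ΔH = -566 − 1142 = -1708; ΔR = 1649 − (-3475) = 5124
Score = (-3)·(-1708) + (-2)·5124 = -5124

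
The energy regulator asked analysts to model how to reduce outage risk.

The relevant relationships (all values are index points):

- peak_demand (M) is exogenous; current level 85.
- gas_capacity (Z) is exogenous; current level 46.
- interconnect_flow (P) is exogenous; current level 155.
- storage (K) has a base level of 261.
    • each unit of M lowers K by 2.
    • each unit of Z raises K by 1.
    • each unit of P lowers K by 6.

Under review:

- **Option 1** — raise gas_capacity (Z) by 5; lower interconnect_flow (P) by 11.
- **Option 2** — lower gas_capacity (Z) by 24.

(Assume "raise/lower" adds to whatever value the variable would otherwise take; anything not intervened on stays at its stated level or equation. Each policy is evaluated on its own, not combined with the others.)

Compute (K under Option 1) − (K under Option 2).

95

Option 1 (Z + 5, P − 11):
  M = 85
  Z = 46 + 5 = 51
  P = 155 − 11 = 144
  K = 261 − 2·85 + 51 − 6·144 = -722
Option 2 (Z − 24):
  M = 85
  Z = 46 − 24 = 22
  P = 155
  K = 261 − 2·85 + 22 − 6·155 = -817
K: -722 − (-817) = 95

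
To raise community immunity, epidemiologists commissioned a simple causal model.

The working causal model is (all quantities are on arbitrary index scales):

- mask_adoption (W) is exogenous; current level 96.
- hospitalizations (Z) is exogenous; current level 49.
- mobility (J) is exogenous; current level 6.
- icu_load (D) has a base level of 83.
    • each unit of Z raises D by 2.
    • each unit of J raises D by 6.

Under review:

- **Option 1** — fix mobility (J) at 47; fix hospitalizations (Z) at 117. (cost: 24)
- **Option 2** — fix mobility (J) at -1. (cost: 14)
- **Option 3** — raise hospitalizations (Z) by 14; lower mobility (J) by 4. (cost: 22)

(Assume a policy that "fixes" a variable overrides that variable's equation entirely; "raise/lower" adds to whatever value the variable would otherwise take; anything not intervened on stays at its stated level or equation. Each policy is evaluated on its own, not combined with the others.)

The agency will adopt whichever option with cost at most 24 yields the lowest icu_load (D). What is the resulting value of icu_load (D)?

Option 1 (J := 47, Z := 117):
  Z = 117
  J = 47
  D = 83 + 2·117 + 6·47 = 599
Option 2 (J := -1):
  Z = 49
  J = -1
  D = 83 + 2·49 + 6·(-1) = 175
Option 3 (Z + 14, J − 4):
  Z = 49 + 14 = 63
  J = 6 − 4 = 2
  D = 83 + 2·63 + 6·2 = 221
Comparing — Option 1: D=599, Option 2: D=175, Option 3: D=221. Lowest is 175 (Option 2).

175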